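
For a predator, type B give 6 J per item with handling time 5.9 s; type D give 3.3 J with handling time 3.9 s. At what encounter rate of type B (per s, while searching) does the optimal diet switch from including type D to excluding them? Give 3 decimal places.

The zero-one rule: include type D iff E₂/h₂ > λE₁/(1+λh₁). Equality gives the switch point.
λE₁h₂ = E₂ + λE₂h₁ ⇒ λ = E₂/(E₁h₂ − E₂h₁) = 3.3/(23.4 − 19.47) = 0.8397 per s.

0.840 per s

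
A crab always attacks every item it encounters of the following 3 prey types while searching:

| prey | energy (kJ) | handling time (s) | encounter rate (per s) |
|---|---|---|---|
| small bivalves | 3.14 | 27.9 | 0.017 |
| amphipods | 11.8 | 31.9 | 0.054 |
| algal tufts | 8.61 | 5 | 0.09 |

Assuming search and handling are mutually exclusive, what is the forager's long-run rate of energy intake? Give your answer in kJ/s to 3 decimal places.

0.402 kJ/s

Energy encountered per unit search time: 0.017×3.14 + 0.054×11.8 + 0.09×8.61 = 1.465 kJ/s.
Handling time per unit search time: 0.017×27.9 + 0.054×31.9 + 0.09×5 = 2.647.
Rate = 1.465/(1 + 2.647) = 0.4018 kJ/s.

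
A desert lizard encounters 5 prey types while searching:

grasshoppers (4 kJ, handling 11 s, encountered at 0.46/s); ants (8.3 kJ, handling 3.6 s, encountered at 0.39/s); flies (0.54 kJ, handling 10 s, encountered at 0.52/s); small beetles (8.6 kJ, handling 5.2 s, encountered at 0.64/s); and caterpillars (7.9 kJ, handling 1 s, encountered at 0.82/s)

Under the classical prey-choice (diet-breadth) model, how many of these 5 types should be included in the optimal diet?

1

Rank by E/h (kJ/s): caterpillars 7.9, ants 2.31, small beetles 1.65, grasshoppers 0.364, flies 0.054. Include each in turn until the next type's E/h falls below the running intake rate.
Rate on top 1: 3.559. ants: 2.31 < 3.559 → exclude; stop.
Optimal diet: caterpillars — 1 of 5 types.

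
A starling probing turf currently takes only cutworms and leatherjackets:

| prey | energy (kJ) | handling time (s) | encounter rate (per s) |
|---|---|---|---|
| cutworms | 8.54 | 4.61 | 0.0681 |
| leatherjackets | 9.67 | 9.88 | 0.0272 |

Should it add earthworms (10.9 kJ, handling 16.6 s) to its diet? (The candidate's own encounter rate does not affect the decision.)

On cutworms and leatherjackets alone, R = ΣλE/(1+Σλh) = 0.8446/1.583 = 0.5337 kJ/s.
Profitability of earthworms: 10.9/16.6 = 0.6566 kJ/s.
Since 0.6566 > R, including earthworms increases the long-run rate.

Yes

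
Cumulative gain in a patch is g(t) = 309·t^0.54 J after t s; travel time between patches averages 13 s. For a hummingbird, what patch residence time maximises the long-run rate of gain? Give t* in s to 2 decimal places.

By the marginal value theorem, leave when the instantaneous gain rate g'(t) equals the habitat-wide average g(t)/(T + t).
g'(t) = 0.54·309·t^-0.46. Setting 0.54·309·t^-0.46 = 309·t^0.54/(13+t) gives 0.54(13+t) = t, so 0.46·t = 0.54×13.
t* = 0.54×13/0.46 = 15.26 s.

15.26 s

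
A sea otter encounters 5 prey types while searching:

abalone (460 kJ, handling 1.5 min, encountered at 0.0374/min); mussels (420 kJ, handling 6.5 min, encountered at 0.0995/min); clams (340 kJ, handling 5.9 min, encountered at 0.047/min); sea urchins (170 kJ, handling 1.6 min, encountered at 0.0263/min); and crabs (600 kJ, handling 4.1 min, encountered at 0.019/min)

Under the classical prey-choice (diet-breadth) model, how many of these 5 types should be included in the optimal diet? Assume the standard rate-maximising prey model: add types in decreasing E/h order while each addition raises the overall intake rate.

5

Rank by E/h (kJ/min): abalone 307, crabs 146, sea urchins 106, mussels 64.6, clams 57.6. Include each in turn until the next type's E/h falls below the running intake rate.
Rate on top 1: 16.29. crabs: 146 > 16.29 → include.
Rate on top 2: 25.22. sea urchins: 106 > 25.22 → include.
Rate on top 3: 28.12. mussels: 64.6 > 28.12 → include.
Rate on top 4: 41.07. clams: 57.6 > 41.07 → include.
Optimal diet: abalone, crabs, sea urchins, mussels, clams — 5 of 5 types.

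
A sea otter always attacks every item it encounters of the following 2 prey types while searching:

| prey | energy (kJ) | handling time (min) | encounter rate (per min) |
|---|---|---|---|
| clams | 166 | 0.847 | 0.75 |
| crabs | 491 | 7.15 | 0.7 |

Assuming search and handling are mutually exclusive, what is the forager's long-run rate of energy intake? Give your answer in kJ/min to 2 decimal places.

R = (0.75×166 + 0.7×491) / (1 + 0.75×0.847 + 0.7×7.15) = 468.2/6.64 = 70.51 kJ/min.

70.51 kJ/min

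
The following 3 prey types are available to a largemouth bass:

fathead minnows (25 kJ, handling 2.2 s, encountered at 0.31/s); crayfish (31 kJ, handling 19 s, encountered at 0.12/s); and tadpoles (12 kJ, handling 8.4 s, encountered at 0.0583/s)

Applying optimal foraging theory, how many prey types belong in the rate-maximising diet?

1

Profitabilities (E/h, kJ/s): fathead minnows 11.4, crayfish 1.63, tadpoles 1.43. Add prey in this order while the next type's profitability exceeds the intake rate on those already taken.
Rate on top 1: 4.608. crayfish: 1.63 < 4.608 → exclude; stop.
Optimal diet: fathead minnows — 1 of 3 types.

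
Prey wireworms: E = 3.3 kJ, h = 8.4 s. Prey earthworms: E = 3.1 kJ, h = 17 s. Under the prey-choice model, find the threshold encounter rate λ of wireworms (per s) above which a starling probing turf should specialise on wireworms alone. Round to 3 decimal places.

0.103 per s

Drop earthworms once their profitability E₂/h₂ falls below the rate achievable on wireworms alone: E₂/h₂ = λE₁/(1 + λh₁).
Solve for λ: λE₁h₂ = E₂(1 + λh₁) → λ(E₁h₂ − E₂h₁) = E₂ → λ = E₂/(E₁h₂ − E₂h₁).
λ = 3.1/(3.3×17 − 3.1×8.4) = 3.1/30.06 = 0.1031 per s.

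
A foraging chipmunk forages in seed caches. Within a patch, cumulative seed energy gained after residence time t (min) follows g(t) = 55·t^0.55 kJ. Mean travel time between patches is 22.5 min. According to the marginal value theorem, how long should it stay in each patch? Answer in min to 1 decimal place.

Optimal t* satisfies g'(t*) = g(t*)/(T + t*).
g'(t) = 0.55·55·t^-0.45. Setting 0.55·55·t^-0.45 = 55·t^0.55/(22.5+t) gives 0.55(22.5+t) = t, so 0.45·t = 0.55×22.5.
t* = 0.55×22.5/0.45 = 27.5 min.

27.5 min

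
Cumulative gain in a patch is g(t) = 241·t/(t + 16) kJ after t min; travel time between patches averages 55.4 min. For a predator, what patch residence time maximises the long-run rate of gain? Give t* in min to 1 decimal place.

29.8 min

By the marginal value theorem, leave when the instantaneous gain rate g'(t) equals the habitat-wide average g(t)/(T + t).
g'(t) = 241·16/(t + 16)². Setting 241·16/(t+16)² = 241t/[(t+16)(55.4+t)] gives 16(55.4+t) = t(t+16), so t² = 16×55.4 = 886.4.
t* = √886.4 = 29.77 min.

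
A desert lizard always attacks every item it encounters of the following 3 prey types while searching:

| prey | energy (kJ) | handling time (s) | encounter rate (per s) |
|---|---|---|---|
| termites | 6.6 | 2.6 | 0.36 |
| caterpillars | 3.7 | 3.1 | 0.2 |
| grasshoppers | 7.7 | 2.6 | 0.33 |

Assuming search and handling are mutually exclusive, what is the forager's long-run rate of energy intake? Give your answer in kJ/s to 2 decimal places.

1.66 kJ/s

R = Σλ_iE_i / (1 + Σλ_ih_i)
Numerator: 0.36×6.6 + 0.2×3.7 + 0.33×7.7 = 5.657
Denominator: 1 + 0.36×2.6 + 0.2×3.1 + 0.33×2.6 = 3.414
R = 5.657/3.414 = 1.657 kJ/s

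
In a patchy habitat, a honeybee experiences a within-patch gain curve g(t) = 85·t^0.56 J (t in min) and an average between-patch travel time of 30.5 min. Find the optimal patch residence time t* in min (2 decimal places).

By the marginal value theorem, leave when the instantaneous gain rate g'(t) equals the habitat-wide average g(t)/(T + t).
g'(t) = 0.56·85·t^-0.44. Setting 0.56·85·t^-0.44 = 85·t^0.56/(30.5+t) gives 0.56(30.5+t) = t, so 0.44·t = 0.56×30.5.
t* = 0.56×30.5/0.44 = 38.82 min.

38.82 min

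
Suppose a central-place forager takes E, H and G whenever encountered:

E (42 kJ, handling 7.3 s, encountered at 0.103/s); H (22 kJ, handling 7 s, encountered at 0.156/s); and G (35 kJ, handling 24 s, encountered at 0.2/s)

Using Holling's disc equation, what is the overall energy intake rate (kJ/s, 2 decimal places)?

1.93 kJ/s

R = Σλ_iE_i / (1 + Σλ_ih_i)
Numerator: 0.103×42 + 0.156×22 + 0.2×35 = 14.76
Denominator: 1 + 0.103×7.3 + 0.156×7 + 0.2×24 = 7.644
R = 14.76/7.644 = 1.931 kJ/s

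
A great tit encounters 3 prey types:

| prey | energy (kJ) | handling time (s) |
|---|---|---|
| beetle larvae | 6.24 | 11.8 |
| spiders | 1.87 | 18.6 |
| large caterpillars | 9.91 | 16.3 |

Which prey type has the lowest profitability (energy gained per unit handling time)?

In descending order of E/h:
large caterpillars: 9.91/16.3 = 0.608 kJ/s
beetle larvae: 6.24/11.8 = 0.529 kJ/s
spiders: 1.87/18.6 = 0.101 kJ/s

spiders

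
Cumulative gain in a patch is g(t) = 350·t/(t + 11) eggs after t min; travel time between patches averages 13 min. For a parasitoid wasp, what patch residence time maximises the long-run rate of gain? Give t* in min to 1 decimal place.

12.0 min

By the marginal value theorem, leave when the instantaneous gain rate g'(t) equals the habitat-wide average g(t)/(T + t).
g'(t) = 350·11/(t + 11)². Setting 350·11/(t+11)² = 350t/[(t+11)(13+t)] gives 11(13+t) = t(t+11), so t² = 11×13 = 143.
t* = √143 = 11.96 min.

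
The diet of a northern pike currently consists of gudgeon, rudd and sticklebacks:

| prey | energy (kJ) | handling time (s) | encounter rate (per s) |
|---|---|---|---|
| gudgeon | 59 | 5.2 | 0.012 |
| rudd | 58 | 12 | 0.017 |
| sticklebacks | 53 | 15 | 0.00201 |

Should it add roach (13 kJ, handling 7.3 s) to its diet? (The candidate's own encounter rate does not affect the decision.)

On gudgeon, rudd and sticklebacks alone, R = ΣλE/(1+Σλh) = 1.801/1.297 = 1.389 kJ/s.
roach: E/h = 13/7.3 = 1.781 kJ/s.
1.781 > 1.389, so adding roach raises the average — include it.

Yes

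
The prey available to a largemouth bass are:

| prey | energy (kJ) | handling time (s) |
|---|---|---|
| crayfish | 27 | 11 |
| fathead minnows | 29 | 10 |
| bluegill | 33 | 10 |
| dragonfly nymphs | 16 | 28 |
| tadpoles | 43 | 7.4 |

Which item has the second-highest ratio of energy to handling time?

bluegill

Profitability E/h (kJ/s): crayfish = 27/11 = 2.45, fathead minnows = 29/10 = 2.9, bluegill = 33/10 = 3.3, dragonfly nymphs = 16/28 = 0.571, tadpoles = 43/7.4 = 5.81.
Ranked: tadpoles > bluegill > fathead minnows > crayfish > dragonfly nymphs.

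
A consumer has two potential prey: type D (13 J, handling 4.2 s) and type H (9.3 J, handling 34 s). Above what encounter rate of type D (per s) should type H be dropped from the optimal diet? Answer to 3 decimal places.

0.023 per s

The zero-one rule: include type H iff E₂/h₂ > λE₁/(1+λh₁). Equality gives the switch point.
λE₁h₂ = E₂ + λE₂h₁ ⇒ λ = E₂/(E₁h₂ − E₂h₁) = 9.3/(442 − 39.06) = 0.02308 per s.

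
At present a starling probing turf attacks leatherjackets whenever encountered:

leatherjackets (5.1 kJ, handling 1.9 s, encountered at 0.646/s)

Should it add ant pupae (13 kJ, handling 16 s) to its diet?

On leatherjackets alone, R = ΣλE/(1+Σλh) = 3.295/2.227 = 1.479 kJ/s.
ant pupae: E/h = 13/16 = 0.8125 kJ/s.
0.8125 < 1.479, so adding ant pupae would lower the average — exclude it.

No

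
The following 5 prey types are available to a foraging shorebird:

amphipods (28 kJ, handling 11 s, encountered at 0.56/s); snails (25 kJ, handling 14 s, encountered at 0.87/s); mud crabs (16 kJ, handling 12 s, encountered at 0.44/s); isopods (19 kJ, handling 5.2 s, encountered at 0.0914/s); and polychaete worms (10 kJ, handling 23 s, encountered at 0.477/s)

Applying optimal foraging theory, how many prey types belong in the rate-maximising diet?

2

E/h in descending order: isopods 3.65, amphipods 2.55, snails 1.79, mud crabs 1.33, polychaete worms 0.435 kJ/s. The optimal diet is the largest prefix of this list for which every included type satisfies E_i/h_i > R on the types above it.
Rate on top 1: 1.177. amphipods: 2.55 > 1.177 → include.
Rate on top 2: 2.281. snails: 1.79 < 2.281 → exclude; stop.
Optimal diet: isopods, amphipods — 2 of 5 types.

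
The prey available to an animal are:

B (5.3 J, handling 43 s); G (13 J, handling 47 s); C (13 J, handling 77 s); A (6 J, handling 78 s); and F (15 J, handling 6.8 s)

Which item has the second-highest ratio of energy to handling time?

G

Profitability E/h (J/s): B = 5.3/43 = 0.123, G = 13/47 = 0.277, C = 13/77 = 0.169, A = 6/78 = 0.0769, F = 15/6.8 = 2.21.
Ranked: F > G > C > B > A.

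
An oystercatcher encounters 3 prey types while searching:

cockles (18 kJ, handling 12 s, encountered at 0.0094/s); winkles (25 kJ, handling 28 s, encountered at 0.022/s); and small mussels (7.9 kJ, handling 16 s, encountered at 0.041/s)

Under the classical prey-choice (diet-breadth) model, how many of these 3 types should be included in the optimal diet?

Rank by E/h (kJ/s): cockles 1.5, winkles 0.893, small mussels 0.494. Include each in turn until the next type's E/h falls below the running intake rate.
Rate on top 1: 0.152. winkles: 0.893 > 0.152 → include.
Rate on top 2: 0.416. small mussels: 0.494 > 0.416 → include.
Optimal diet: cockles, winkles, small mussels — 3 of 3 types.

3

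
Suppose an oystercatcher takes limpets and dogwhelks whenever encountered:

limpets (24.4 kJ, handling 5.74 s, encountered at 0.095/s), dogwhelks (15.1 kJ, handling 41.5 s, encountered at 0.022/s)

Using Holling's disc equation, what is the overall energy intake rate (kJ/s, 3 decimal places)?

R = (0.095×24.4 + 0.022×15.1) / (1 + 0.095×5.74 + 0.022×41.5) = 2.65/2.458 = 1.078 kJ/s.

1.078 kJ/s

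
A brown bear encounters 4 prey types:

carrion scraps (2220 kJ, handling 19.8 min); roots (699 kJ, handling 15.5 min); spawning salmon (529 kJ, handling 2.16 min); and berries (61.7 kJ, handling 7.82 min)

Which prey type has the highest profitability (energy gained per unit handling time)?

spawning salmon

Profitability E/h (kJ/min): carrion scraps = 2220/19.8 = 112, roots = 699/15.5 = 45.1, spawning salmon = 529/2.16 = 245, berries = 61.7/7.82 = 7.89.
Ranked: spawning salmon > carrion scraps > roots > berries.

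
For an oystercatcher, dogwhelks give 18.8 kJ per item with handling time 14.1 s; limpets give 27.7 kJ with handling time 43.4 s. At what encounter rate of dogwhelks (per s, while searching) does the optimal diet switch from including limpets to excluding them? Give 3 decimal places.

0.065 per s

Drop limpets once their profitability E₂/h₂ falls below the rate achievable on dogwhelks alone: E₂/h₂ = λE₁/(1 + λh₁).
Solve for λ: λE₁h₂ = E₂(1 + λh₁) → λ(E₁h₂ − E₂h₁) = E₂ → λ = E₂/(E₁h₂ − E₂h₁).
λ = 27.7/(18.8×43.4 − 27.7×14.1) = 27.7/425.3 = 0.06512 per s.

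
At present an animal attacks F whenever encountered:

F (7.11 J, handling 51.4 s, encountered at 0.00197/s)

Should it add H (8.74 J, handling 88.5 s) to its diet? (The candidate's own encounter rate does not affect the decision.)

Yes

Intake rate on the current diet: R = (0.00197×7.11) / (1 + 0.00197×51.4) = 0.01401/1.101 = 0.01272 J/s.
Profitability of H: 8.74/88.5 = 0.09876 J/s.
Since 0.09876 > R, including H increases the long-run rate.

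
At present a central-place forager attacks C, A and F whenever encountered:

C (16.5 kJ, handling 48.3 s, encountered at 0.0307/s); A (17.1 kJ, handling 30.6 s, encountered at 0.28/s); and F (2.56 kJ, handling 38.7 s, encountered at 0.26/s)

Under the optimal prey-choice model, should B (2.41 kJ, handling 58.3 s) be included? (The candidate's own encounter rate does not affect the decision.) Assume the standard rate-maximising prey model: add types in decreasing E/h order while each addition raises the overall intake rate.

No

Current rate: (0.0307×16.5 + 0.28×17.1 + 0.26×2.56)/(1 + 0.0307×48.3 + 0.28×30.6 + 0.26×38.7) = 0.2823 kJ/s.
B: E/h = 2.41/58.3 = 0.04134 kJ/s.
0.04134 < 0.2823, so adding B would lower the average — exclude it.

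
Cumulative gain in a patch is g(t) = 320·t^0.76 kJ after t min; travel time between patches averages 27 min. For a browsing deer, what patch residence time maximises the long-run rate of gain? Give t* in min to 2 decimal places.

Optimal t* satisfies g'(t*) = g(t*)/(T + t*).
g'(t) = 0.76·320·t^-0.24. Setting 0.76·320·t^-0.24 = 320·t^0.76/(27+t) gives 0.76(27+t) = t, so 0.24·t = 0.76×27.
t* = 0.76×27/0.24 = 85.5 min.

85.50 min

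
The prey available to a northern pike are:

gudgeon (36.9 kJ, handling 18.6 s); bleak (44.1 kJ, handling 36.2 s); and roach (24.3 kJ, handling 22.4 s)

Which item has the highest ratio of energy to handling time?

gudgeon

In descending order of E/h:
gudgeon: 36.9/18.6 = 1.98 kJ/s
bleak: 44.1/36.2 = 1.22 kJ/s
roach: 24.3/22.4 = 1.08 kJ/s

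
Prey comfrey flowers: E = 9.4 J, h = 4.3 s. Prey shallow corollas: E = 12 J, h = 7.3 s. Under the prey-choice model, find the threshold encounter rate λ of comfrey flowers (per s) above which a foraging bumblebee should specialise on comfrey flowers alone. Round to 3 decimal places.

0.705 per s

At the threshold, the rate on comfrey flowers alone equals the profitability of shallow corollas: λ·9.4/(1 + λ·4.3) = 12/7.3 = 1.644.
Rearranging, λ(9.4 − 1.644×4.3) = 1.644, so λ = 1.644/2.332 = 0.7051 per s.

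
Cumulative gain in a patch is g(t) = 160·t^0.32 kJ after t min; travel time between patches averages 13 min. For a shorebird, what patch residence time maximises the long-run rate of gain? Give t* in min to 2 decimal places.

6.12 min

Optimal t* satisfies g'(t*) = g(t*)/(T + t*).
g'(t) = 0.32·160·t^-0.68. Setting 0.32·160·t^-0.68 = 160·t^0.32/(13+t) gives 0.32(13+t) = t, so 0.68·t = 0.32×13.
t* = 0.32×13/0.68 = 6.118 min.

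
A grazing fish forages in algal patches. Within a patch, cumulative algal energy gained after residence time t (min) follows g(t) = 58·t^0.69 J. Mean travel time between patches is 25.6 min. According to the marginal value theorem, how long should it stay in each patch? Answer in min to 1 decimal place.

57.0 min

Optimal t* satisfies g'(t*) = g(t*)/(T + t*).
g'(t) = 0.69·58·t^-0.31. Setting 0.69·58·t^-0.31 = 58·t^0.69/(25.6+t) gives 0.69(25.6+t) = t, so 0.31·t = 0.69×25.6.
t* = 0.69×25.6/0.31 = 56.98 min.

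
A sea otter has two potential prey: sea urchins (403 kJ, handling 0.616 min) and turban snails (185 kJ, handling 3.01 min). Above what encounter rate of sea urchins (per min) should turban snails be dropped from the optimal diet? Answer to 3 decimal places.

Drop turban snails once their profitability E₂/h₂ falls below the rate achievable on sea urchins alone: E₂/h₂ = λE₁/(1 + λh₁).
Solve for λ: λE₁h₂ = E₂(1 + λh₁) → λ(E₁h₂ − E₂h₁) = E₂ → λ = E₂/(E₁h₂ − E₂h₁).
λ = 185/(403×3.01 − 185×0.616) = 185/1099 = 0.1683 per min.

0.168 per min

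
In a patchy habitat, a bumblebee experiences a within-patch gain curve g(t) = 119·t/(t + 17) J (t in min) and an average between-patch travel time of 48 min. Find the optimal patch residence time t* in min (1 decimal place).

By the marginal value theorem, leave when the instantaneous gain rate g'(t) equals the habitat-wide average g(t)/(T + t).
g'(t) = 119·17/(t + 17)². Setting 119·17/(t+17)² = 119t/[(t+17)(48+t)] gives 17(48+t) = t(t+17), so t² = 17×48 = 816.
t* = √816 = 28.57 min.

28.6 min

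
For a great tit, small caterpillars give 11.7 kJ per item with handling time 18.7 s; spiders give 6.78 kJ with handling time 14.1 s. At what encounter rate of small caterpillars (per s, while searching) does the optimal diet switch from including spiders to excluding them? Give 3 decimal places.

The zero-one rule: include spiders iff E₂/h₂ > λE₁/(1+λh₁). Equality gives the switch point.
λE₁h₂ = E₂ + λE₂h₁ ⇒ λ = E₂/(E₁h₂ − E₂h₁) = 6.78/(165 − 126.8) = 0.1776 per s.

0.178 per s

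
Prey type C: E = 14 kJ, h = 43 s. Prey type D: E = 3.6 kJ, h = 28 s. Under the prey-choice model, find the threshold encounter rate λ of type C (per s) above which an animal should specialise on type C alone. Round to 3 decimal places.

Drop type D once their profitability E₂/h₂ falls below the rate achievable on type C alone: E₂/h₂ = λE₁/(1 + λh₁).
Solve for λ: λE₁h₂ = E₂(1 + λh₁) → λ(E₁h₂ − E₂h₁) = E₂ → λ = E₂/(E₁h₂ − E₂h₁).
λ = 3.6/(14×28 − 3.6×43) = 3.6/237.2 = 0.01518 per s.

0.015 per s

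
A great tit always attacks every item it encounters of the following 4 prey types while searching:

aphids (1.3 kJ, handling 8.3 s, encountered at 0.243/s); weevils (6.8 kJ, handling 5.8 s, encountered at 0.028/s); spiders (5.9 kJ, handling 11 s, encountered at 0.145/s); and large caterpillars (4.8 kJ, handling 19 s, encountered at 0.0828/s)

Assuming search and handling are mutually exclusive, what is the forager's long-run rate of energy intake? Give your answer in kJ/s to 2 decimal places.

R = (0.243×1.3 + 0.028×6.8 + 0.145×5.9 + 0.0828×4.8) / (1 + 0.243×8.3 + 0.028×5.8 + 0.145×11 + 0.0828×19) = 1.759/6.348 = 0.2772 kJ/s.

0.28 kJ/s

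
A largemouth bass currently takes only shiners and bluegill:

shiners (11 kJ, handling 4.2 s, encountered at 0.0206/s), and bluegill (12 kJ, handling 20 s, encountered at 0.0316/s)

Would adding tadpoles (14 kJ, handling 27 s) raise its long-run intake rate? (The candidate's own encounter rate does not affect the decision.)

Intake rate on the current diet: R = (0.0206×11 + 0.0316×12) / (1 + 0.0206×4.2 + 0.0316×20) = 0.6058/1.719 = 0.3525 kJ/s.
tadpoles: E/h = 14/27 = 0.5185 kJ/s.
Since 0.5185 > R, including tadpoles increases the long-run rate.

Yes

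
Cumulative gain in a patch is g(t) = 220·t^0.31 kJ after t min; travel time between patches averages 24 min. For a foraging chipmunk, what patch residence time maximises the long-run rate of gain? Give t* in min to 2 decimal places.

By the marginal value theorem, leave when the instantaneous gain rate g'(t) equals the habitat-wide average g(t)/(T + t).
g'(t) = 0.31·220·t^-0.69. Setting 0.31·220·t^-0.69 = 220·t^0.31/(24+t) gives 0.31(24+t) = t, so 0.69·t = 0.31×24.
t* = 0.31×24/0.69 = 10.78 min.

10.78 min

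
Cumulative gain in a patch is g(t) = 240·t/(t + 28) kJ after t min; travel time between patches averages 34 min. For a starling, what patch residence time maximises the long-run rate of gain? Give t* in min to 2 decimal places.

Maximise g(t)/(T+t): set derivative to zero → g'(t)(T+t) = g(t).
g'(t) = 240·28/(t + 28)². Setting 240·28/(t+28)² = 240t/[(t+28)(34+t)] gives 28(34+t) = t(t+28), so t² = 28×34 = 952.
t* = √952 = 30.85 min.

30.85 min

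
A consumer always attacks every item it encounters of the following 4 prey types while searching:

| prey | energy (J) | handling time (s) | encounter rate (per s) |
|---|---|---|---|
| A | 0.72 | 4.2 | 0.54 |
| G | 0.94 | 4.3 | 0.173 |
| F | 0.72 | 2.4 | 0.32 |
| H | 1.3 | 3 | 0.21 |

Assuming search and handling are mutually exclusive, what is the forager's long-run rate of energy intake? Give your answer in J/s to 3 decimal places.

Energy encountered per unit search time: 0.54×0.72 + 0.173×0.94 + 0.32×0.72 + 0.21×1.3 = 1.055 J/s.
Handling time per unit search time: 0.54×4.2 + 0.173×4.3 + 0.32×2.4 + 0.21×3 = 4.41.
Rate = 1.055/(1 + 4.41) = 0.195 J/s.

0.195 J/s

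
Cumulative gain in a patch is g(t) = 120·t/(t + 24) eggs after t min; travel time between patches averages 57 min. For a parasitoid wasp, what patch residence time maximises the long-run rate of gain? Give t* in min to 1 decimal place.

37.0 min

Optimal t* satisfies g'(t*) = g(t*)/(T + t*).
g'(t) = 120·24/(t + 24)². Setting 120·24/(t+24)² = 120t/[(t+24)(57+t)] gives 24(57+t) = t(t+24), so t² = 24×57 = 1368.
t* = √1368 = 36.99 min.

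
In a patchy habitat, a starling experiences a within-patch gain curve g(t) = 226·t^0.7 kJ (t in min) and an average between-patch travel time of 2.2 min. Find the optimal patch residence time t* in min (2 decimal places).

Optimal t* satisfies g'(t*) = g(t*)/(T + t*).
g'(t) = 0.7·226·t^-0.3. Setting 0.7·226·t^-0.3 = 226·t^0.7/(2.2+t) gives 0.7(2.2+t) = t, so 0.30·t = 0.7×2.2.
t* = 0.7×2.2/0.30 = 5.133 min.

5.13 min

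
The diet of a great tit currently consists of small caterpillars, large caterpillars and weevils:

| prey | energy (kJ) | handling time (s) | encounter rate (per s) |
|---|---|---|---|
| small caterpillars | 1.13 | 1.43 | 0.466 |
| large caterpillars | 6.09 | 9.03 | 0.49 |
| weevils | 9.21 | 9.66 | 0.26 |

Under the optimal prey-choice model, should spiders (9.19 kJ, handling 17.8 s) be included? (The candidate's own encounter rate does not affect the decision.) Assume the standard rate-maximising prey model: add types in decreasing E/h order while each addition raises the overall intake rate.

No

On small caterpillars, large caterpillars and weevils alone, R = ΣλE/(1+Σλh) = 5.905/8.603 = 0.6864 kJ/s.
Profitability of spiders: 9.19/17.8 = 0.5163 kJ/s.
0.5163 < 0.6864, so adding spiders would lower the average — exclude it.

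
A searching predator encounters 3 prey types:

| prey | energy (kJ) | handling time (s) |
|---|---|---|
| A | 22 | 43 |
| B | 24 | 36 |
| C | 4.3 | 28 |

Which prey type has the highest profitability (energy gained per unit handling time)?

In descending order of E/h:
B: 24/36 = 0.667 kJ/s
A: 22/43 = 0.512 kJ/s
C: 4.3/28 = 0.154 kJ/s

B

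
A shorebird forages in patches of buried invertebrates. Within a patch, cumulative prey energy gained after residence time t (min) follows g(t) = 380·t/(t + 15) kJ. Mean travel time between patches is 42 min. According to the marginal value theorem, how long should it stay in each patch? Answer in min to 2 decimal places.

25.10 min

Optimal t* satisfies g'(t*) = g(t*)/(T + t*).
g'(t) = 380·15/(t + 15)². Setting 380·15/(t+15)² = 380t/[(t+15)(42+t)] gives 15(42+t) = t(t+15), so t² = 15×42 = 630.
t* = √630 = 25.1 min.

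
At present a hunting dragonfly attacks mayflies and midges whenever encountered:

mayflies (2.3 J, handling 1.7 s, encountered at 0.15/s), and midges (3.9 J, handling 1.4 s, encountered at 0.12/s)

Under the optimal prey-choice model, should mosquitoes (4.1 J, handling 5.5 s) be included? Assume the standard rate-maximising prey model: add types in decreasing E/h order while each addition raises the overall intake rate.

Current rate: (0.15×2.3 + 0.12×3.9)/(1 + 0.15×1.7 + 0.12×1.4) = 0.5713 J/s.
mosquitoes: E/h = 4.1/5.5 = 0.7455 J/s.
Since 0.7455 > R, including mosquitoes increases the long-run rate.

Yes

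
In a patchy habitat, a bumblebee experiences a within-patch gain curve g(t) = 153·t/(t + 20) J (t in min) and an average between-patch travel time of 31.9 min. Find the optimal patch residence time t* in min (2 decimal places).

25.26 min

Maximise g(t)/(T+t): set derivative to zero → g'(t)(T+t) = g(t).
g'(t) = 153·20/(t + 20)². Setting 153·20/(t+20)² = 153t/[(t+20)(31.9+t)] gives 20(31.9+t) = t(t+20), so t² = 20×31.9 = 638.
t* = √638 = 25.26 min.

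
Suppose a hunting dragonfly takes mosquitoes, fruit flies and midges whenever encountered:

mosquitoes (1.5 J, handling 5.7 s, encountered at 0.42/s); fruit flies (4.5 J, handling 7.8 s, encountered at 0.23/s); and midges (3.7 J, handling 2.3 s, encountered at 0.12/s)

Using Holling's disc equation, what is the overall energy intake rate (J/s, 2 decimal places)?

R = Σλ_iE_i / (1 + Σλ_ih_i)
Numerator: 0.42×1.5 + 0.23×4.5 + 0.12×3.7 = 2.109
Denominator: 1 + 0.42×5.7 + 0.23×7.8 + 0.12×2.3 = 5.464
R = 2.109/5.464 = 0.386 J/s

0.39 J/s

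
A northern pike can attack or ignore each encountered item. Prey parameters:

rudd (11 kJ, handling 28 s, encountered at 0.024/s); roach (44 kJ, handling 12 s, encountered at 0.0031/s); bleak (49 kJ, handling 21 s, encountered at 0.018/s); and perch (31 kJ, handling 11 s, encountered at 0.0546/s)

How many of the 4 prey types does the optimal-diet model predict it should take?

3

Rank by E/h (kJ/s): roach 3.67, perch 2.82, bleak 2.33, rudd 0.393. Include each in turn until the next type's E/h falls below the running intake rate.
Rate on top 1: 0.1315. perch: 2.82 > 0.1315 → include.
Rate on top 2: 1.117. bleak: 2.33 > 1.117 → include.
Rate on top 3: 1.345. rudd: 0.393 < 1.345 → exclude; stop.
Optimal diet: roach, perch, bleak — 3 of 4 types.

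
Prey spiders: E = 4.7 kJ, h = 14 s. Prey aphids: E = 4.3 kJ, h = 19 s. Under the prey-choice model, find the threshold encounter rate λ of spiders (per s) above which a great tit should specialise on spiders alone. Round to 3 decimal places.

Drop aphids once their profitability E₂/h₂ falls below the rate achievable on spiders alone: E₂/h₂ = λE₁/(1 + λh₁).
Solve for λ: λE₁h₂ = E₂(1 + λh₁) → λ(E₁h₂ − E₂h₁) = E₂ → λ = E₂/(E₁h₂ − E₂h₁).
λ = 4.3/(4.7×19 − 4.3×14) = 4.3/29.1 = 0.1478 per s.

0.148 per s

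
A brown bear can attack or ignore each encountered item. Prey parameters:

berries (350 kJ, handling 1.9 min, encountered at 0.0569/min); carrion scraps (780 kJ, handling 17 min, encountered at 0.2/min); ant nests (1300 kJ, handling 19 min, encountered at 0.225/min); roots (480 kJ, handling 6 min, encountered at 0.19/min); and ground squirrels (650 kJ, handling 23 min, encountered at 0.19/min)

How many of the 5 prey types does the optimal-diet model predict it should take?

3

Profitabilities (E/h, kJ/min): berries 184, roots 80, ant nests 68.4, carrion scraps 45.9, ground squirrels 28.3. Add prey in this order while the next type's profitability exceeds the intake rate on those already taken.
Rate on top 1: 17.97. roots: 80 > 17.97 → include.
Rate on top 2: 49.43. ant nests: 68.4 > 49.43 → include.
Rate on top 3: 61.87. carrion scraps: 45.9 < 61.87 → exclude; stop.
Optimal diet: berries, roots, ant nests — 3 of 5 types.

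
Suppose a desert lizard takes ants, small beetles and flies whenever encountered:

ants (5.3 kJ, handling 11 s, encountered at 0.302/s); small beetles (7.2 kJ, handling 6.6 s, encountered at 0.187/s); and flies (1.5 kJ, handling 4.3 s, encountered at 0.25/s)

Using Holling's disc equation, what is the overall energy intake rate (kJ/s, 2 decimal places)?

R = (0.302×5.3 + 0.187×7.2 + 0.25×1.5) / (1 + 0.302×11 + 0.187×6.6 + 0.25×4.3) = 3.322/6.631 = 0.501 kJ/s.

0.50 kJ/s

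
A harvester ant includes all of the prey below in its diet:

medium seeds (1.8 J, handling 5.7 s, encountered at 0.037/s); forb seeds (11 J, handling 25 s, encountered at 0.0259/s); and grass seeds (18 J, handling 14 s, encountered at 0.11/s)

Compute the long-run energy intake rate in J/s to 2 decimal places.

0.69 J/s

R = (0.037×1.8 + 0.0259×11 + 0.11×18) / (1 + 0.037×5.7 + 0.0259×25 + 0.11×14) = 2.332/3.398 = 0.6861 J/s.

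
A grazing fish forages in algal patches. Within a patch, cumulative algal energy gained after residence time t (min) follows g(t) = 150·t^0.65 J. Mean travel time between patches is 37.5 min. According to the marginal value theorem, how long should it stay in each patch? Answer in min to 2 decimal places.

By the marginal value theorem, leave when the instantaneous gain rate g'(t) equals the habitat-wide average g(t)/(T + t).
g'(t) = 0.65·150·t^-0.35. Setting 0.65·150·t^-0.35 = 150·t^0.65/(37.5+t) gives 0.65(37.5+t) = t, so 0.35·t = 0.65×37.5.
t* = 0.65×37.5/0.35 = 69.64 min.

69.64 min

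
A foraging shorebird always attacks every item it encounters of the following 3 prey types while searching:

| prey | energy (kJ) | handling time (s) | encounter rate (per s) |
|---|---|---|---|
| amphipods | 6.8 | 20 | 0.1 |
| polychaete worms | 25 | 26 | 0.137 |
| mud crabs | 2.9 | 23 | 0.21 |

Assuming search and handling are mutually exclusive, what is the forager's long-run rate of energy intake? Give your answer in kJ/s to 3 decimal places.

0.414 kJ/s

R = (0.1×6.8 + 0.137×25 + 0.21×2.9) / (1 + 0.1×20 + 0.137×26 + 0.21×23) = 4.714/11.39 = 0.4138 kJ/s.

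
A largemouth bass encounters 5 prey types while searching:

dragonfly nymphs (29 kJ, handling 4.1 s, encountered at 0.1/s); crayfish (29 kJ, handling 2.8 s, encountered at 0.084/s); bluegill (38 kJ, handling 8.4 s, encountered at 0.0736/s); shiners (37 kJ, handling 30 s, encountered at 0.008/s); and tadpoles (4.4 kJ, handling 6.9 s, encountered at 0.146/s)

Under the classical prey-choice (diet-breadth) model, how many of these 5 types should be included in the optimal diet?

3

E/h in descending order: crayfish 10.4, dragonfly nymphs 7.07, bluegill 4.52, shiners 1.23, tadpoles 0.638 kJ/s. The optimal diet is the largest prefix of this list for which every included type satisfies E_i/h_i > R on the types above it.
Rate on top 1: 1.972. dragonfly nymphs: 7.07 > 1.972 → include.
Rate on top 2: 3.243. bluegill: 4.52 > 3.243 → include.
Rate on top 3: 3.593. shiners: 1.23 < 3.593 → exclude; stop.
Optimal diet: crayfish, dragonfly nymphs, bluegill — 3 of 5 types.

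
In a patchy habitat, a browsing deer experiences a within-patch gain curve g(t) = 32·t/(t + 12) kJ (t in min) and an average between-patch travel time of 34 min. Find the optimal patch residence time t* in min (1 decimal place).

By the marginal value theorem, leave when the instantaneous gain rate g'(t) equals the habitat-wide average g(t)/(T + t).
g'(t) = 32·12/(t + 12)². Setting 32·12/(t+12)² = 32t/[(t+12)(34+t)] gives 12(34+t) = t(t+12), so t² = 12×34 = 408.
t* = √408 = 20.2 min.

20.2 min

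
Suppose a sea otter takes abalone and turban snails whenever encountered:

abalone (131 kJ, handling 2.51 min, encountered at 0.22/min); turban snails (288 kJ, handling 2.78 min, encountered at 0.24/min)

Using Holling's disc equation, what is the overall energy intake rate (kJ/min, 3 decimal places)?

Energy encountered per unit search time: 0.22×131 + 0.24×288 = 97.94 kJ/min.
Handling time per unit search time: 0.22×2.51 + 0.24×2.78 = 1.219.
Rate = 97.94/(1 + 1.219) = 44.13 kJ/min.

44.129 kJ/min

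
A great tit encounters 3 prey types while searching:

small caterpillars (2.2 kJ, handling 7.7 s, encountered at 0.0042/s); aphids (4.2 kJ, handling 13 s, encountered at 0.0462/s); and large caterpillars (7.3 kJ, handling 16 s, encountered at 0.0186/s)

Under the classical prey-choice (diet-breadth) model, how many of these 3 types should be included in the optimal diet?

3

Profitabilities (E/h, kJ/s): large caterpillars 0.456, aphids 0.323, small caterpillars 0.286. Add prey in this order while the next type's profitability exceeds the intake rate on those already taken.
Rate on top 1: 0.1046. aphids: 0.323 > 0.1046 → include.
Rate on top 2: 0.1738. small caterpillars: 0.286 > 0.1738 → include.
Optimal diet: large caterpillars, aphids, small caterpillars — 3 of 3 types.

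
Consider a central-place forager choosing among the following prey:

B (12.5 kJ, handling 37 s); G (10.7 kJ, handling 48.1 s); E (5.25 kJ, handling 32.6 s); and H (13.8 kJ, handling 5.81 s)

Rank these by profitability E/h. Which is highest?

Profitability E/h (kJ/s): B = 12.5/37 = 0.338, G = 10.7/48.1 = 0.222, E = 5.25/32.6 = 0.161, H = 13.8/5.81 = 2.38.
Ranked: H > B > G > E.

H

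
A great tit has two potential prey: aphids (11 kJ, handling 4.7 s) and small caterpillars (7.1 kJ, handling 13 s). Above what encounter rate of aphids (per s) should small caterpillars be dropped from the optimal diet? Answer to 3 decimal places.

0.065 per s

The zero-one rule: include small caterpillars iff E₂/h₂ > λE₁/(1+λh₁). Equality gives the switch point.
λE₁h₂ = E₂ + λE₂h₁ ⇒ λ = E₂/(E₁h₂ − E₂h₁) = 7.1/(143 − 33.37) = 0.06476 per s.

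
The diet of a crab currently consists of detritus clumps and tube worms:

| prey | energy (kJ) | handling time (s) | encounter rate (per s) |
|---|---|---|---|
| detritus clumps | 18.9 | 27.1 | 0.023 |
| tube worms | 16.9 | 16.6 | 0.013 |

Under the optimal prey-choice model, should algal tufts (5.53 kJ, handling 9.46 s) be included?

Yes

Intake rate on the current diet: R = (0.023×18.9 + 0.013×16.9) / (1 + 0.023×27.1 + 0.013×16.6) = 0.6544/1.839 = 0.3558 kJ/s.
Profitability of algal tufts: 5.53/9.46 = 0.5846 kJ/s.
0.5846 > 0.3558, so adding algal tufts raises the average — include it.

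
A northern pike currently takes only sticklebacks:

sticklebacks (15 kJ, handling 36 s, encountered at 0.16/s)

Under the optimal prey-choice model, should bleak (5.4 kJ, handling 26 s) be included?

No

Intake rate on the current diet: R = (0.16×15) / (1 + 0.16×36) = 2.4/6.76 = 0.355 kJ/s.
Profitability of bleak: 5.4/26 = 0.2077 kJ/s.
Since 0.2077 < R, time spent handling bleak is better spent searching.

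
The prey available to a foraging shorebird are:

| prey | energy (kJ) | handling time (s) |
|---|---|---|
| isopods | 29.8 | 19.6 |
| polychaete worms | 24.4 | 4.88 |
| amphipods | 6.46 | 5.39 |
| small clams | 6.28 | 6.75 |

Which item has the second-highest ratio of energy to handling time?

isopods

Profitability E/h (kJ/s): isopods = 29.8/19.6 = 1.52, polychaete worms = 24.4/4.88 = 5, amphipods = 6.46/5.39 = 1.2, small clams = 6.28/6.75 = 0.93.
Ranked: polychaete worms > isopods > amphipods > small clams.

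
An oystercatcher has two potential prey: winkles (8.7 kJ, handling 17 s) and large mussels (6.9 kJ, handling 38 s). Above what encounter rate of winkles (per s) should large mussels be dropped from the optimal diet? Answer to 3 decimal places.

0.032 per s

Drop large mussels once their profitability E₂/h₂ falls below the rate achievable on winkles alone: E₂/h₂ = λE₁/(1 + λh₁).
Solve for λ: λE₁h₂ = E₂(1 + λh₁) → λ(E₁h₂ − E₂h₁) = E₂ → λ = E₂/(E₁h₂ − E₂h₁).
λ = 6.9/(8.7×38 − 6.9×17) = 6.9/213.3 = 0.03235 per s.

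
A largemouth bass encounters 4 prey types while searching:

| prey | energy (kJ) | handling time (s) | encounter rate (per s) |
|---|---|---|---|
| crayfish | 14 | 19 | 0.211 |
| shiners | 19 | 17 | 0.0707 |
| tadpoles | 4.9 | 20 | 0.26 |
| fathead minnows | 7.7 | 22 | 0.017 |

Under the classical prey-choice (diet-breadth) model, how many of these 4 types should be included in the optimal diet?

2

E/h in descending order: shiners 1.12, crayfish 0.737, fathead minnows 0.35, tadpoles 0.245 kJ/s. The optimal diet is the largest prefix of this list for which every included type satisfies E_i/h_i > R on the types above it.
Rate on top 1: 0.6101. crayfish: 0.737 > 0.6101 → include.
Rate on top 2: 0.6919. fathead minnows: 0.35 < 0.6919 → exclude; stop.
Optimal diet: shiners, crayfish — 2 of 4 types.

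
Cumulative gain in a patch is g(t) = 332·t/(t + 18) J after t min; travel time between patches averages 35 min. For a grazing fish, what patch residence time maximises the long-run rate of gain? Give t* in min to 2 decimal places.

Maximise g(t)/(T+t): set derivative to zero → g'(t)(T+t) = g(t).
g'(t) = 332·18/(t + 18)². Setting 332·18/(t+18)² = 332t/[(t+18)(35+t)] gives 18(35+t) = t(t+18), so t² = 18×35 = 630.
t* = √630 = 25.1 min.

25.10 min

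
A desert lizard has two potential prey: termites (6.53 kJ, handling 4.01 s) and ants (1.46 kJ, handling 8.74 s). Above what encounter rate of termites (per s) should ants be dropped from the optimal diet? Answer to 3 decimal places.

0.029 per s

Drop ants once their profitability E₂/h₂ falls below the rate achievable on termites alone: E₂/h₂ = λE₁/(1 + λh₁).
Solve for λ: λE₁h₂ = E₂(1 + λh₁) → λ(E₁h₂ − E₂h₁) = E₂ → λ = E₂/(E₁h₂ − E₂h₁).
λ = 1.46/(6.53×8.74 − 1.46×4.01) = 1.46/51.22 = 0.02851 per s.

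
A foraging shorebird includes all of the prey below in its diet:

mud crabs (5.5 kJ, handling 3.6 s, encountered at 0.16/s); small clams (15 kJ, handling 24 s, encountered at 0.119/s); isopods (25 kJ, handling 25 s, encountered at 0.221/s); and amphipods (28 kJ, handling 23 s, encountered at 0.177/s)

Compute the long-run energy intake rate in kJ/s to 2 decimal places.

0.94 kJ/s

Energy encountered per unit search time: 0.16×5.5 + 0.119×15 + 0.221×25 + 0.177×28 = 13.15 kJ/s.
Handling time per unit search time: 0.16×3.6 + 0.119×24 + 0.221×25 + 0.177×23 = 13.03.
Rate = 13.15/(1 + 13.03) = 0.9371 kJ/s.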